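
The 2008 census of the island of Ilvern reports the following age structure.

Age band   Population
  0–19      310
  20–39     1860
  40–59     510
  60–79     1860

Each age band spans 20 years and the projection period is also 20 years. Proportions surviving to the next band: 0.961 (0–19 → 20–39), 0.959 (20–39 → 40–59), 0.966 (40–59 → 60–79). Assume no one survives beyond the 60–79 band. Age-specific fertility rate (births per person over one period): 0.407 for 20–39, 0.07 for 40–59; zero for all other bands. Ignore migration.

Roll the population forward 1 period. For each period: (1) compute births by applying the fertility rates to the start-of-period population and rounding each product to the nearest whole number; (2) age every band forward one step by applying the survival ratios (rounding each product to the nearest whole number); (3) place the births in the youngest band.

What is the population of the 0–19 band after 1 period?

— Period 1 —
Births: 1860 × 0.407 = 757 ; 510 × 0.07 = 36 — total 793
20–39: 310 × 0.961 = 298
40–59: 1860 × 0.959 = 1784
60–79: 510 × 0.966 = 493
→ [793, 298, 1784, 493]

793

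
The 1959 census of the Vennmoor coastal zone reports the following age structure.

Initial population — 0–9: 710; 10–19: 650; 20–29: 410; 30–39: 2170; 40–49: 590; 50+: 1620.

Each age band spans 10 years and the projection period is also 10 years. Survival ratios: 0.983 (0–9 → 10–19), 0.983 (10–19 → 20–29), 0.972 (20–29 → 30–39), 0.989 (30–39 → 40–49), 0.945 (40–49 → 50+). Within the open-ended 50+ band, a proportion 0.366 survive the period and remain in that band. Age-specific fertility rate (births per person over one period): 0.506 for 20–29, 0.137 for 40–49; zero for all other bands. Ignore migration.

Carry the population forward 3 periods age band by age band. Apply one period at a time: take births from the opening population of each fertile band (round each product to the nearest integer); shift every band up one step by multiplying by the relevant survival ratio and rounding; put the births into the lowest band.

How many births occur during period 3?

401

Period 1.
Births: 410 × 0.506 = 207 ; 590 × 0.137 = 81 ⇒ total 288
10–19: 710 × 0.983 = 698
20–29: 650 × 0.983 = 639
30–39: 410 × 0.972 = 399
40–49: 2170 × 0.989 = 2146
50+: 590 × 0.945 + 1620 × 0.366 = 558 + 593 = 1151
Population now: 0–9=288, 10–19=698, 20–29=639, 30–39=399, 40–49=2146, 50+=1151
Period 2.
Births: 639 × 0.506 = 323 ; 2146 × 0.137 = 294 ⇒ total 617
10–19: 288 × 0.983 = 283
20–29: 698 × 0.983 = 686
30–39: 639 × 0.972 = 621
40–49: 399 × 0.989 = 395
50+: 2146 × 0.945 + 1151 × 0.366 = 2028 + 421 = 2449
Population now: 0–9=617, 10–19=283, 20–29=686, 30–39=621, 40–49=395, 50+=2449
Period 3.
Births: 686 × 0.506 = 347 ; 395 × 0.137 = 54 ⇒ total 401
10–19: 617 × 0.983 = 607
20–29: 283 × 0.983 = 278
30–39: 686 × 0.972 = 667
40–49: 621 × 0.989 = 614
50+: 395 × 0.945 + 2449 × 0.366 = 373 + 896 = 1269
Population now: 0–9=401, 10–19=607, 20–29=278, 30–39=667, 40–49=614, 50+=1269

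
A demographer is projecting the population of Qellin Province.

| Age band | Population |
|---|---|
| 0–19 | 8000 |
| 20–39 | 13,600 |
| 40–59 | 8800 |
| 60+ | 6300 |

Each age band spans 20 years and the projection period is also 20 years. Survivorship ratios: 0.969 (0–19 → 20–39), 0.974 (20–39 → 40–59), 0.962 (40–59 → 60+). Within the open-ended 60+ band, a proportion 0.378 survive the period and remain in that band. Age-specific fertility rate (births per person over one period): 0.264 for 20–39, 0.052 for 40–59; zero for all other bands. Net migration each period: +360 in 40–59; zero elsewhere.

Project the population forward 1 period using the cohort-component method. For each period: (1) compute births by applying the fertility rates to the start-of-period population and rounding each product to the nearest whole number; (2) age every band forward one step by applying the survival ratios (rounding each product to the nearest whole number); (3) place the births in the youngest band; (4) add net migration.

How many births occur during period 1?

Call the groups 1 to 4, youngest first.
Period 1.
Births: 13600 × 0.264 = 3590 ; 8800 × 0.052 = 458 — total 4048
Group 2: 8000 × 0.969 = 7752
Group 3: 13600 × 0.974 = 13246
Group 4: 8800 × 0.962 + 6300 × 0.378 = 8466 + 2381 = 10847
Net migration: Group 3 + 360 → 13606
Population now: 0–19=4048, 20–39=7752, 40–59=13606, 60+=10847

4048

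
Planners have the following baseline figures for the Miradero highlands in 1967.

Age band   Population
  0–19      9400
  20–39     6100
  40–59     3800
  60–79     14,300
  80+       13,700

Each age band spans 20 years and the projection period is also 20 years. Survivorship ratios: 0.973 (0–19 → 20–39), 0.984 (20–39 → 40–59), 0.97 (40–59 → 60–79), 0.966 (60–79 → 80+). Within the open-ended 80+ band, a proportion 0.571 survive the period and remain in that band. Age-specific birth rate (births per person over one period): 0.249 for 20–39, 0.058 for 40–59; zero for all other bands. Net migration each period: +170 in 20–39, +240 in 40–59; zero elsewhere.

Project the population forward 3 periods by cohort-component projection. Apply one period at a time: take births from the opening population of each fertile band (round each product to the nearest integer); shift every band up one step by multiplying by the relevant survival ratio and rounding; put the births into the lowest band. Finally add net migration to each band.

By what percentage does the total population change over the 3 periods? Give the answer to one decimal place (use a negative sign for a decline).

-36.7

Period 1.
Births: 6100 × 0.249 = 1519 ; 3800 × 0.058 = 220 — total 1739
20–39: 9400 × 0.973 = 9146
40–59: 6100 × 0.984 = 6002
60–79: 3800 × 0.97 = 3686
80+: 14300 × 0.966 + 13700 × 0.571 = 13814 + 7823 = 21637
Net migration: 20–39 + 170 → 9316; 40–59 + 240 → 6242
→ [1739, 9316, 6242, 3686, 21637]
Period 2.
Births: 9316 × 0.249 = 2320 ; 6242 × 0.058 = 362 — total 2682
20–39: 1739 × 0.973 = 1692
40–59: 9316 × 0.984 = 9167
60–79: 6242 × 0.97 = 6055
80+: 3686 × 0.966 + 21637 × 0.571 = 3561 + 12355 = 15916
Net migration: 20–39 + 170 → 1862; 40–59 + 240 → 9407
→ [2682, 1862, 9407, 6055, 15916]
Period 3.
Births: 1862 × 0.249 = 464 ; 9407 × 0.058 = 546 — total 1010
20–39: 2682 × 0.973 = 2610
40–59: 1862 × 0.984 = 1832
60–79: 9407 × 0.97 = 9125
80+: 6055 × 0.966 + 15916 × 0.571 = 5849 + 9088 = 14937
Net migration: 20–39 + 170 → 2780; 40–59 + 240 → 2072
→ [1010, 2780, 2072, 9125, 14937]
Total: 47300 → 29924; change = -17376; percentage change = -36.7%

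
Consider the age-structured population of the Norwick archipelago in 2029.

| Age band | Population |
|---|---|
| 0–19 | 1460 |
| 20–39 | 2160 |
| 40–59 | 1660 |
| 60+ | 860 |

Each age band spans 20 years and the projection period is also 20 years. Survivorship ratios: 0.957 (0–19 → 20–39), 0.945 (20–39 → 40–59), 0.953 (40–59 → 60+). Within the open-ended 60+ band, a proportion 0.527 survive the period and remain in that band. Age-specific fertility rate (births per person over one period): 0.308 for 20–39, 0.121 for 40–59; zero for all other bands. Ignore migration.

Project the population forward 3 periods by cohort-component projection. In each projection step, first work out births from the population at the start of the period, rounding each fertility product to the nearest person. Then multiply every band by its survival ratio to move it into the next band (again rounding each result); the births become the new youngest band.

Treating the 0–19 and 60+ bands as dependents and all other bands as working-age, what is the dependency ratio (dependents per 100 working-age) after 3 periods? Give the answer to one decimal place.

228.0

Numbering the bands 1..4 from youngest to oldest:
— Period 1 —
Births: 2160 * 0.308 = 665  |  1660 * 0.121 = 201 → total 866
Band 2: 1460 * 0.957 = 1397
Band 3: 2160 * 0.945 = 2041
Band 4: 1660 * 0.953 + 860 * 0.527 = 1582 + 453 = 2035
Giving 866 / 1397 / 2041 / 2035.
— Period 2 —
Births: 1397 * 0.308 = 430  |  2041 * 0.121 = 247 → total 677
Band 2: 866 * 0.957 = 829
Band 3: 1397 * 0.945 = 1320
Band 4: 2041 * 0.953 + 2035 * 0.527 = 1945 + 1072 = 3017
Giving 677 / 829 / 1320 / 3017.
— Period 3 —
Births: 829 * 0.308 = 255  |  1320 * 0.121 = 160 → total 415
Band 2: 677 * 0.957 = 648
Band 3: 829 * 0.945 = 783
Band 4: 1320 * 0.953 + 3017 * 0.527 = 1258 + 1590 = 2848
Giving 415 / 648 / 783 / 2848.
Dependents (band 0–19 + band 60+) = 415 + 2848 = 3263; working-age = 1431; ratio = 3263/1431 × 100 = 228.0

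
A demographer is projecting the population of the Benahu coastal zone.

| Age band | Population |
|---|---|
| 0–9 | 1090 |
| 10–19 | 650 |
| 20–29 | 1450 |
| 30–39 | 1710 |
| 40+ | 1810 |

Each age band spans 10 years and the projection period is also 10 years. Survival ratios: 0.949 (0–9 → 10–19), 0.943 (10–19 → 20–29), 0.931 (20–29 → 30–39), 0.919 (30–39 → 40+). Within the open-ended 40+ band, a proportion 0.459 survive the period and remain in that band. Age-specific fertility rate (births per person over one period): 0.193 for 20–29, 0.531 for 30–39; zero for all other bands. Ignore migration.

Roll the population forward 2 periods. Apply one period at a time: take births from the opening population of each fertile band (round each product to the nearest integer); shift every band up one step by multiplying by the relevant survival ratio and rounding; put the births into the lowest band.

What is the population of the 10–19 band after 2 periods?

(Groups numbered youngest = 1 to oldest = 5.)
Period 1:
Births: 1450 × 0.193 = 280, 1710 × 0.531 = 908 ⇒ total 1188
Group 2: 1090 × 0.949 = 1034
Group 3: 650 × 0.943 = 613
Group 4: 1450 × 0.931 = 1350
Group 5: 1710 × 0.919 + 1810 × 0.459 = 1571 + 831 = 2402
Giving 1188 / 1034 / 613 / 1350 / 2402.
Period 2:
Births: 613 × 0.193 = 118, 1350 × 0.531 = 717 ⇒ total 835
Group 2: 1188 × 0.949 = 1127
Group 3: 1034 × 0.943 = 975
Group 4: 613 × 0.931 = 571
Group 5: 1350 × 0.919 + 2402 × 0.459 = 1241 + 1103 = 2344
Giving 835 / 1127 / 975 / 571 / 2344.

1127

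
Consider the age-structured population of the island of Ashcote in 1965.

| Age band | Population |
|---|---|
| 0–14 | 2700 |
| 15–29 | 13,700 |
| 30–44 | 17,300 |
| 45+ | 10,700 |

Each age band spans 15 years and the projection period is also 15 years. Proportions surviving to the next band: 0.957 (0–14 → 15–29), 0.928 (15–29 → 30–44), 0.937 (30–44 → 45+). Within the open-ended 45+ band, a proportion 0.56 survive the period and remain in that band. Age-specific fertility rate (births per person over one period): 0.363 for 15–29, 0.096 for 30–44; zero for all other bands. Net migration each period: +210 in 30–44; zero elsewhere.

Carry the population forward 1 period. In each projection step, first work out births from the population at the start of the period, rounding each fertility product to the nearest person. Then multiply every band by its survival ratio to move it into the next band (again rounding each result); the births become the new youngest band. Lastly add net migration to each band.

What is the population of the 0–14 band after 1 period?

After projecting period 1:
Births: 13700 * 0.363 = 4973 ; 17300 * 0.096 = 1661 ⇒ total 6634
15–29: 2700 * 0.957 = 2584
30–44: 13700 * 0.928 = 12714
45+: 17300 * 0.937 + 10700 * 0.56 = 16210 + 5992 = 22202
Net migration: 30–44 + 210 → 12924
End of period: [6634, 2584, 12924, 22202]

6634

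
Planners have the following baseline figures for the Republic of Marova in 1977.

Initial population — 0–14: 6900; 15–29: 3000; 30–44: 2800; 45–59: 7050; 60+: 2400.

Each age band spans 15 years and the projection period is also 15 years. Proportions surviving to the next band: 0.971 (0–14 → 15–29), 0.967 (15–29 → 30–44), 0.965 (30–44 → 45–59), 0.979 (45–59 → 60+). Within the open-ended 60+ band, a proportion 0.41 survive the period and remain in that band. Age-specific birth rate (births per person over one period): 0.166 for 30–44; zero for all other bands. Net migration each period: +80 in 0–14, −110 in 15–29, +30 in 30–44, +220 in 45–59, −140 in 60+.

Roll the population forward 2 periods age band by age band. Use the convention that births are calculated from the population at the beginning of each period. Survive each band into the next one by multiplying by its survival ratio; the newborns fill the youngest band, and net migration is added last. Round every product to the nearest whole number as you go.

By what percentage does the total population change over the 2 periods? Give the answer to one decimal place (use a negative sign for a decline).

-26.3

After projecting period 1:
Births: 2800 × 0.166 = 465
15–29: 6900 × 0.971 = 6700
30–44: 3000 × 0.967 = 2901
45–59: 2800 × 0.965 = 2702
60+: 7050 × 0.979 + 2400 × 0.41 = 6902 + 984 = 7886
Net migration: 0–14 + 80 → 545; 15–29 − 110 → 6590; 30–44 + 30 → 2931; 45–59 + 220 → 2922; 60+ − 140 → 7746
Population now: 0–14=545, 15–29=6590, 30–44=2931, 45–59=2922, 60+=7746
After projecting period 2:
Births: 2931 × 0.166 = 487
15–29: 545 × 0.971 = 529
30–44: 6590 × 0.967 = 6373
45–59: 2931 × 0.965 = 2828
60+: 2922 × 0.979 + 7746 × 0.41 = 2861 + 3176 = 6037
Net migration: 0–14 + 80 → 567; 15–29 − 110 → 419; 30–44 + 30 → 6403; 45–59 + 220 → 3048; 60+ − 140 → 5897
Population now: 0–14=567, 15–29=419, 30–44=6403, 45–59=3048, 60+=5897
Total: 22150 → 16334; change = -5816; percentage change = -26.3%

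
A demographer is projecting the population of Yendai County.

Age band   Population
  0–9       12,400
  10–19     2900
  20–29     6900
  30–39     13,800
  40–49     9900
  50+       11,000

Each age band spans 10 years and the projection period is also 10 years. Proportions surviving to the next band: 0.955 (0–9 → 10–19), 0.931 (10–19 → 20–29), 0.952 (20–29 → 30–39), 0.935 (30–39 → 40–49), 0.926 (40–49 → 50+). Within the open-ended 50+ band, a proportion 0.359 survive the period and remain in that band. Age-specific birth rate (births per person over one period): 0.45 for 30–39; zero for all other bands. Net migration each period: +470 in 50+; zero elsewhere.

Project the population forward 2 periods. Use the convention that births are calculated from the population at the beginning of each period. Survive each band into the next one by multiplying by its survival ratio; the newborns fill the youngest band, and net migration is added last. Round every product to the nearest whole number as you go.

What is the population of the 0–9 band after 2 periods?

2956

Numbering the groups 1..6 from youngest to oldest:
Period 1.
Births: 13800 * 0.45 = 6210
Group 2: 12400 * 0.955 = 11842
Group 3: 2900 * 0.931 = 2700
Group 4: 6900 * 0.952 = 6569
Group 5: 13800 * 0.935 = 12903
Group 6: 9900 * 0.926 + 11000 * 0.359 = 9167 + 3949 = 13116
Net migration: Group 6 + 470 → 13586
→ [6210, 11842, 2700, 6569, 12903, 13586]
Period 2.
Births: 6569 * 0.45 = 2956
Group 2: 6210 * 0.955 = 5931
Group 3: 11842 * 0.931 = 11025
Group 4: 2700 * 0.952 = 2570
Group 5: 6569 * 0.935 = 6142
Group 6: 12903 * 0.926 + 13586 * 0.359 = 11948 + 4877 = 16825
Net migration: Group 6 + 470 → 17295
→ [2956, 5931, 11025, 2570, 6142, 17295]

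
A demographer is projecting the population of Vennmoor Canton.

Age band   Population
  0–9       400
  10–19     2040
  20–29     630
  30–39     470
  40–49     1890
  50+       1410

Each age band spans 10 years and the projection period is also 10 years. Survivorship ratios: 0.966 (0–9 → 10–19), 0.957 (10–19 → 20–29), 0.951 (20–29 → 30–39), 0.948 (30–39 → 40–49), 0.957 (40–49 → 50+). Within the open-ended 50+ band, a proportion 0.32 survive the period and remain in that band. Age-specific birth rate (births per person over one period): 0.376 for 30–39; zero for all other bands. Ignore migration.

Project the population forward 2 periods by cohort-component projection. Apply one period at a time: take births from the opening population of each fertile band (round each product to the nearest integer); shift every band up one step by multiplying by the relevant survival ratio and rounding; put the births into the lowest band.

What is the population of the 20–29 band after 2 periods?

Numbering the groups 1..6 from youngest to oldest:
After projecting period 1:
Births: 470 * 0.376 = 177
Group 2: 400 * 0.966 = 386
Group 3: 2040 * 0.957 = 1952
Group 4: 630 * 0.951 = 599
Group 5: 470 * 0.948 = 446
Group 6: 1890 * 0.957 + 1410 * 0.32 = 1809 + 451 = 2260
End of period: [177, 386, 1952, 599, 446, 2260]
After projecting period 2:
Births: 599 * 0.376 = 225
Group 2: 177 * 0.966 = 171
Group 3: 386 * 0.957 = 369
Group 4: 1952 * 0.951 = 1856
Group 5: 599 * 0.948 = 568
Group 6: 446 * 0.957 + 2260 * 0.32 = 427 + 723 = 1150
End of period: [225, 171, 369, 1856, 568, 1150]

369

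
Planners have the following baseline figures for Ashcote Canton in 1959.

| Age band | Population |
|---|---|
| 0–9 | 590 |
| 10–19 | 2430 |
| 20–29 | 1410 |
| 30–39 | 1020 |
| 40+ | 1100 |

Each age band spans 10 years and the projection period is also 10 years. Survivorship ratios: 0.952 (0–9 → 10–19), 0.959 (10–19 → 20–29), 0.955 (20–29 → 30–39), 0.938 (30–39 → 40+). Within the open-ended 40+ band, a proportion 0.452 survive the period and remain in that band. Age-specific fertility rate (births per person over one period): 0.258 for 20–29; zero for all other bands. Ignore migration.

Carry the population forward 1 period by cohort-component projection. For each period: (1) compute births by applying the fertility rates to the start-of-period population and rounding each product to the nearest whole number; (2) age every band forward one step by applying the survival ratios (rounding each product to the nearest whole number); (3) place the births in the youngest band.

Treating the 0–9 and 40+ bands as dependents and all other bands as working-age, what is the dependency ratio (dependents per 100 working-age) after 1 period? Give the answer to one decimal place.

42.9

(Bands numbered youngest = 1 to oldest = 5.)
After projecting period 1:
Births: 1410 × 0.258 = 364
Band 2: 590 × 0.952 = 562
Band 3: 2430 × 0.959 = 2330
Band 4: 1410 × 0.955 = 1347
Band 5: 1020 × 0.938 + 1100 × 0.452 = 957 + 497 = 1454
End of period: [364, 562, 2330, 1347, 1454]
Dependents (band 0–9 + band 40+) = 364 + 1454 = 1818; working-age = 4239; ratio = 1818/4239 × 100 = 42.9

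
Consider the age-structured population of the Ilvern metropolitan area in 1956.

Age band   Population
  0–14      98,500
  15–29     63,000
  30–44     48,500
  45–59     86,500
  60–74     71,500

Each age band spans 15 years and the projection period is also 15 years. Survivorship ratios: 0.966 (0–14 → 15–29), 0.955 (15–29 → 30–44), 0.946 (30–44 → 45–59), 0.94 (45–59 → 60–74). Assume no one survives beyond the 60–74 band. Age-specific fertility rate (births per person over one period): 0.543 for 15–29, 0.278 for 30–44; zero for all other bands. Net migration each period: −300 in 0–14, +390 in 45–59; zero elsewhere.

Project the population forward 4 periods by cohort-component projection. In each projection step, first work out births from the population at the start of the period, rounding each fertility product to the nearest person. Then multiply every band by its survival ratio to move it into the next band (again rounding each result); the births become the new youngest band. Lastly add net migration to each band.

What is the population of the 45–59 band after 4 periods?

(Groups numbered youngest = 1 to oldest = 5.)
After projecting period 1:
Births: 63000 * 0.543 = 34209 ; 48500 * 0.278 = 13483 ⇒ total 47692
Group 2: 98500 * 0.966 = 95151
Group 3: 63000 * 0.955 = 60165
Group 4: 48500 * 0.946 = 45881
Group 5: 86500 * 0.94 = 81310
Net migration: Group 1 − 300 → 47392; Group 4 + 390 → 46271
End of period: [47392, 95151, 60165, 46271, 81310]
After projecting period 2:
Births: 95151 * 0.543 = 51667 ; 60165 * 0.278 = 16726 ⇒ total 68393
Group 2: 47392 * 0.966 = 45781
Group 3: 95151 * 0.955 = 90869
Group 4: 60165 * 0.946 = 56916
Group 5: 46271 * 0.94 = 43495
Net migration: Group 1 − 300 → 68093; Group 4 + 390 → 57306
End of period: [68093, 45781, 90869, 57306, 43495]
After projecting period 3:
Births: 45781 * 0.543 = 24859 ; 90869 * 0.278 = 25262 ⇒ total 50121
Group 2: 68093 * 0.966 = 65778
Group 3: 45781 * 0.955 = 43721
Group 4: 90869 * 0.946 = 85962
Group 5: 57306 * 0.94 = 53868
Net migration: Group 1 − 300 → 49821; Group 4 + 390 → 86352
End of period: [49821, 65778, 43721, 86352, 53868]
After projecting period 4:
Births: 65778 * 0.543 = 35717 ; 43721 * 0.278 = 12154 ⇒ total 47871
Group 2: 49821 * 0.966 = 48127
Group 3: 65778 * 0.955 = 62818
Group 4: 43721 * 0.946 = 41360
Group 5: 86352 * 0.94 = 81171
Net migration: Group 1 − 300 → 47571; Group 4 + 390 → 41750
End of period: [47571, 48127, 62818, 41750, 81171]

41750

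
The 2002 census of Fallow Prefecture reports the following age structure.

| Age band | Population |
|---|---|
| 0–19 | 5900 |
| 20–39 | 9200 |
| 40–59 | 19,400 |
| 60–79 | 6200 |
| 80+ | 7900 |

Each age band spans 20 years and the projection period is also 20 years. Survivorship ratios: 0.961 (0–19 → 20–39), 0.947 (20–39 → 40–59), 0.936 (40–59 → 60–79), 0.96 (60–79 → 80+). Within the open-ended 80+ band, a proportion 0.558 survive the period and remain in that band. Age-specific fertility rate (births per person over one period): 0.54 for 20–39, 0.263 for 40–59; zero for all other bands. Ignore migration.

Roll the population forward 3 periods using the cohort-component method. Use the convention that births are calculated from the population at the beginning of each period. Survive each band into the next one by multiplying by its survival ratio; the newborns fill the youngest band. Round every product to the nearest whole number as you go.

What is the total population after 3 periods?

(Groups numbered youngest = 1 to oldest = 5.)
After projecting period 1:
Births: 9200 * 0.54 = 4968  |  19400 * 0.263 = 5102 ⇒ total 10070
Group 2: 5900 * 0.961 = 5670
Group 3: 9200 * 0.947 = 8712
Group 4: 19400 * 0.936 = 18158
Group 5: 6200 * 0.96 + 7900 * 0.558 = 5952 + 4408 = 10360
→ [10070, 5670, 8712, 18158, 10360]
After projecting period 2:
Births: 5670 * 0.54 = 3062  |  8712 * 0.263 = 2291 ⇒ total 5353
Group 2: 10070 * 0.961 = 9677
Group 3: 5670 * 0.947 = 5369
Group 4: 8712 * 0.936 = 8154
Group 5: 18158 * 0.96 + 10360 * 0.558 = 17432 + 5781 = 23213
→ [5353, 9677, 5369, 8154, 23213]
After projecting period 3:
Births: 9677 * 0.54 = 5226  |  5369 * 0.263 = 1412 ⇒ total 6638
Group 2: 5353 * 0.961 = 5144
Group 3: 9677 * 0.947 = 9164
Group 4: 5369 * 0.936 = 5025
Group 5: 8154 * 0.96 + 23213 * 0.558 = 7828 + 12953 = 20781
→ [6638, 5144, 9164, 5025, 20781]
Total after period 3: 6638 + 5144 + 9164 + 5025 + 20781 = 46752

46752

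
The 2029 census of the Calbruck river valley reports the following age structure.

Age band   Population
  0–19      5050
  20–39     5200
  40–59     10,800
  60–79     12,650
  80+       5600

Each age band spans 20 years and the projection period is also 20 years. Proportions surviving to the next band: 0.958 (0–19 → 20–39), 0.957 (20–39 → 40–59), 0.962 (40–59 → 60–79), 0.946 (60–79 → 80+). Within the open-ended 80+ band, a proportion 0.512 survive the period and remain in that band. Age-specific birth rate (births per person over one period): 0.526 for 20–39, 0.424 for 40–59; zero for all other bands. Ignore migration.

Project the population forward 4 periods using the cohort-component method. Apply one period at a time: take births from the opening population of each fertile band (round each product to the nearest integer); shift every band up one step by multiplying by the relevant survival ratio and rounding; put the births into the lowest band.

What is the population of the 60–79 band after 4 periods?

[period 1]
Births: 5200 * 0.526 = 2735  |  10800 * 0.424 = 4579 → 7314
20–39: 5050 * 0.958 = 4838
40–59: 5200 * 0.957 = 4976
60–79: 10800 * 0.962 = 10390
80+: 12650 * 0.946 + 5600 * 0.512 = 11967 + 2867 = 14834
→ [7314, 4838, 4976, 10390, 14834]
[period 2]
Births: 4838 * 0.526 = 2545  |  4976 * 0.424 = 2110 → 4655
20–39: 7314 * 0.958 = 7007
40–59: 4838 * 0.957 = 4630
60–79: 4976 * 0.962 = 4787
80+: 10390 * 0.946 + 14834 * 0.512 = 9829 + 7595 = 17424
→ [4655, 7007, 4630, 4787, 17424]
[period 3]
Births: 7007 * 0.526 = 3686  |  4630 * 0.424 = 1963 → 5649
20–39: 4655 * 0.958 = 4459
40–59: 7007 * 0.957 = 6706
60–79: 4630 * 0.962 = 4454
80+: 4787 * 0.946 + 17424 * 0.512 = 4529 + 8921 = 13450
→ [5649, 4459, 6706, 4454, 13450]
[period 4]
Births: 4459 * 0.526 = 2345  |  6706 * 0.424 = 2843 → 5188
20–39: 5649 * 0.958 = 5412
40–59: 4459 * 0.957 = 4267
60–79: 6706 * 0.962 = 6451
80+: 4454 * 0.946 + 13450 * 0.512 = 4213 + 6886 = 11099
→ [5188, 5412, 4267, 6451, 11099]

6451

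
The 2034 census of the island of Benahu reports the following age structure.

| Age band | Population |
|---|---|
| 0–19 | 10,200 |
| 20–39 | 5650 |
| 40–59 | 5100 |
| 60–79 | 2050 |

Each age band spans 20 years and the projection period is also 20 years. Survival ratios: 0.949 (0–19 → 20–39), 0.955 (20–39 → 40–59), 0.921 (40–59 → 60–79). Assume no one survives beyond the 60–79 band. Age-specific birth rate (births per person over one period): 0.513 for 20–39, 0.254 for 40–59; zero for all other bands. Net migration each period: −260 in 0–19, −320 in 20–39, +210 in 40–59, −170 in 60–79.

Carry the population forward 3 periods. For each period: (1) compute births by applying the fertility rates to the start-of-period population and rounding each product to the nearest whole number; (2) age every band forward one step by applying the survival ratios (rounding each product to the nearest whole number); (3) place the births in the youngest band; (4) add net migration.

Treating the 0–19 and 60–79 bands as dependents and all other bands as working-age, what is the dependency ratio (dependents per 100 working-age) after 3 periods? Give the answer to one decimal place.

137.0

Period 1:
Births: 5650 × 0.513 = 2898 ; 5100 × 0.254 = 1295 → total 4193
20–39: 10200 × 0.949 = 9680
40–59: 5650 × 0.955 = 5396
60–79: 5100 × 0.921 = 4697
Net migration: 0–19 − 260 → 3933; 20–39 − 320 → 9360; 40–59 + 210 → 5606; 60–79 − 170 → 4527
End of period: [3933, 9360, 5606, 4527]
Period 2:
Births: 9360 × 0.513 = 4802 ; 5606 × 0.254 = 1424 → total 6226
20–39: 3933 × 0.949 = 3732
40–59: 9360 × 0.955 = 8939
60–79: 5606 × 0.921 = 5163
Net migration: 0–19 − 260 → 5966; 20–39 − 320 → 3412; 40–59 + 210 → 9149; 60–79 − 170 → 4993
End of period: [5966, 3412, 9149, 4993]
Period 3:
Births: 3412 × 0.513 = 1750 ; 9149 × 0.254 = 2324 → total 4074
20–39: 5966 × 0.949 = 5662
40–59: 3412 × 0.955 = 3258
60–79: 9149 × 0.921 = 8426
Net migration: 0–19 − 260 → 3814; 20–39 − 320 → 5342; 40–59 + 210 → 3468; 60–79 − 170 → 8256
End of period: [3814, 5342, 3468, 8256]
Dependents (band 0–19 + band 60–79) = 3814 + 8256 = 12070; working-age = 8810; ratio = 12070/8810 × 100 = 137.0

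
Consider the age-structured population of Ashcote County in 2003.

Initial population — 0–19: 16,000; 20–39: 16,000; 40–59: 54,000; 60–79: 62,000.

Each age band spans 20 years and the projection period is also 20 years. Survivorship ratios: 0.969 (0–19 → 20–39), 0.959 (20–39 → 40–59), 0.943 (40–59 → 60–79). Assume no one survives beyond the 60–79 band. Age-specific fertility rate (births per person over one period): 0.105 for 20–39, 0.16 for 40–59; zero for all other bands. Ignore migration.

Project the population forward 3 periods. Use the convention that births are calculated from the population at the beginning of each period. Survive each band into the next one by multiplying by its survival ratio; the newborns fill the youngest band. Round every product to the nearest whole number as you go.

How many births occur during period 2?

After projecting period 1:
Births: 16000 × 0.105 = 1680  |  54000 × 0.16 = 8640 ⇒ total 10320
20–39: 16000 × 0.969 = 15504
40–59: 16000 × 0.959 = 15344
60–79: 54000 × 0.943 = 50922
End of period: [10320, 15504, 15344, 50922]
After projecting period 2:
Births: 15504 × 0.105 = 1628  |  15344 × 0.16 = 2455 ⇒ total 4083
20–39: 10320 × 0.969 = 10000
40–59: 15504 × 0.959 = 14868
60–79: 15344 × 0.943 = 14469
End of period: [4083, 10000, 14868, 14469]

4083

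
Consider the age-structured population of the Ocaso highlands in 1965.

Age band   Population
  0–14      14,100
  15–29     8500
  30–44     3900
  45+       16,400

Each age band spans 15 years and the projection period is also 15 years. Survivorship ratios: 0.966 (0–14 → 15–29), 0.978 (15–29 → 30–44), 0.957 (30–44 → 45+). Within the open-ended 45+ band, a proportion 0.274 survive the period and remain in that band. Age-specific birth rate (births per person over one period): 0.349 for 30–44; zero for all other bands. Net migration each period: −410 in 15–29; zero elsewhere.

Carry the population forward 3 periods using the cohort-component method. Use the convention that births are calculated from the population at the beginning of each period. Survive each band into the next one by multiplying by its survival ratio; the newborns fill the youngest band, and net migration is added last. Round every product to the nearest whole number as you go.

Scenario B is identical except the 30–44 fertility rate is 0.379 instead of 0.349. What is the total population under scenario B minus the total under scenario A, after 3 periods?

Call the bands 1 to 4, youngest first.
After projecting period 1:
Births: 3900 × 0.349 = 1361
Band 2: 14100 × 0.966 = 13621
Band 3: 8500 × 0.978 = 8313
Band 4: 3900 × 0.957 + 16400 × 0.274 = 3732 + 4494 = 8226
Net migration: Band 2 − 410 → 13211
Giving 1361 / 13211 / 8313 / 8226.
After projecting period 2:
Births: 8313 × 0.349 = 2901
Band 2: 1361 × 0.966 = 1315
Band 3: 13211 × 0.978 = 12920
Band 4: 8313 × 0.957 + 8226 × 0.274 = 7956 + 2254 = 10210
Net migration: Band 2 − 410 → 905
Giving 2901 / 905 / 12920 / 10210.
After projecting period 3:
Births: 12920 × 0.349 = 4509
Band 2: 2901 × 0.966 = 2802
Band 3: 905 × 0.978 = 885
Band 4: 12920 × 0.957 + 10210 × 0.274 = 12364 + 2798 = 15162
Net migration: Band 2 − 410 → 2392
Giving 4509 / 2392 / 885 / 15162.
Scenario A total after 3 periods: 22948
Scenario B projection —
After projecting period 1:
Births: 3900 × 0.379 = 1478
Band 2: 14100 × 0.966 = 13621
Band 3: 8500 × 0.978 = 8313
Band 4: 3900 × 0.957 + 16400 × 0.274 = 3732 + 4494 = 8226
Net migration: Band 2 − 410 → 13211
Giving 1478 / 13211 / 8313 / 8226.
After projecting period 2:
Births: 8313 × 0.379 = 3151
Band 2: 1478 × 0.966 = 1428
Band 3: 13211 × 0.978 = 12920
Band 4: 8313 × 0.957 + 8226 × 0.274 = 7956 + 2254 = 10210
Net migration: Band 2 − 410 → 1018
Giving 3151 / 1018 / 12920 / 10210.
After projecting period 3:
Births: 12920 × 0.379 = 4897
Band 2: 3151 × 0.966 = 3044
Band 3: 1018 × 0.978 = 996
Band 4: 12920 × 0.957 + 10210 × 0.274 = 12364 + 2798 = 15162
Net migration: Band 2 − 410 → 2634
Giving 4897 / 2634 / 996 / 15162.
Scenario B total after 3 periods: 23689
Difference B − A = 23689 − 22948 = 741

741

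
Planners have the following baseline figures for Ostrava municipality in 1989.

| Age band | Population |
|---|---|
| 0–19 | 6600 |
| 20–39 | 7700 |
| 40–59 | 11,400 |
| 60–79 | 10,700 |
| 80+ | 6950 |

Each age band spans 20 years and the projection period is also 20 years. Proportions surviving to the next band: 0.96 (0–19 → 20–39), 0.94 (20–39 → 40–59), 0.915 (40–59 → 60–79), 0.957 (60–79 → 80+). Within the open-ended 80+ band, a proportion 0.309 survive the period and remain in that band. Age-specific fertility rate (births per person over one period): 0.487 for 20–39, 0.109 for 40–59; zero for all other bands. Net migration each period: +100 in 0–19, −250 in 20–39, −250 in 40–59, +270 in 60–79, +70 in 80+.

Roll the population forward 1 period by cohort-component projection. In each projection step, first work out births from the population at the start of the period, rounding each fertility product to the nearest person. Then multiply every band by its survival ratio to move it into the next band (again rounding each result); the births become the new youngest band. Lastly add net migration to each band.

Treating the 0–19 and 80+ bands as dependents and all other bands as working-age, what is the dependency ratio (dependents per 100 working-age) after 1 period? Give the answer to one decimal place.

Let group 1 be 0–19 through group 5 = 80+.
After projecting period 1:
Births: 7700 × 0.487 = 3750, 11400 × 0.109 = 1243 — total 4993
Group 2: 6600 × 0.96 = 6336
Group 3: 7700 × 0.94 = 7238
Group 4: 11400 × 0.915 = 10431
Group 5: 10700 × 0.957 + 6950 × 0.309 = 10240 + 2148 = 12388
Net migration: Group 1 + 100 → 5093; Group 2 − 250 → 6086; Group 3 − 250 → 6988; Group 4 + 270 → 10701; Group 5 + 70 → 12458
End of period: [5093, 6086, 6988, 10701, 12458]
Dependents (band 0–19 + band 80+) = 5093 + 12458 = 17551; working-age = 23775; ratio = 17551/23775 × 100 = 73.8

73.8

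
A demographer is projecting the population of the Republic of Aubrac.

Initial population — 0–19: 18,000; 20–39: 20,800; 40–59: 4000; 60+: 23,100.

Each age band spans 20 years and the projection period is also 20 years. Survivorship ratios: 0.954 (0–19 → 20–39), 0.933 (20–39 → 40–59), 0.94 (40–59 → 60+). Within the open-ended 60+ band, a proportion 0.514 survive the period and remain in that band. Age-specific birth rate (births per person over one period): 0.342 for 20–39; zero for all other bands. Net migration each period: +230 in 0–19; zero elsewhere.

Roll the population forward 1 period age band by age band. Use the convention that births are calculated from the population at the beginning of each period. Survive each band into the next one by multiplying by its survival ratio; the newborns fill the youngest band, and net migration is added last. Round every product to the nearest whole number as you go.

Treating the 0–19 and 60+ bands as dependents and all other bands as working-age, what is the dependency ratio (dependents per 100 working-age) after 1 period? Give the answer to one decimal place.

62.8

Call the groups 1 to 4, youngest first.
After projecting period 1:
Births: 20800 * 0.342 = 7114
Group 2: 18000 * 0.954 = 17172
Group 3: 20800 * 0.933 = 19406
Group 4: 4000 * 0.94 + 23100 * 0.514 = 3760 + 11873 = 15633
Net migration: Group 1 + 230 → 7344
→ [7344, 17172, 19406, 15633]
Dependents (band 0–19 + band 60+) = 7344 + 15633 = 22977; working-age = 36578; ratio = 22977/36578 × 100 = 62.8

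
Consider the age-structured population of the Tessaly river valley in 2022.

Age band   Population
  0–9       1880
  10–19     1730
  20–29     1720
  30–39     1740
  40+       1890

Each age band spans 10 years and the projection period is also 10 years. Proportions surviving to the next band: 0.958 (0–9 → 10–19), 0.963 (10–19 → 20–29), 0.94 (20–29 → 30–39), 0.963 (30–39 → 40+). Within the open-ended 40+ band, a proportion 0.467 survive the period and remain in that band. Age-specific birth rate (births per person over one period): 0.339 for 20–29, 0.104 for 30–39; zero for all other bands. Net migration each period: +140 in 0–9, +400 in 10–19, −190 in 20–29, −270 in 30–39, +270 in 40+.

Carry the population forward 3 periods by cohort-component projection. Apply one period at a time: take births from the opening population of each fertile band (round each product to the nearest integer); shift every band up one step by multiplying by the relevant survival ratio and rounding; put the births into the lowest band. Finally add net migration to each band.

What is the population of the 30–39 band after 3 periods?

1544

(Groups numbered youngest = 1 to oldest = 5.)
[period 1]
Births: 1720 × 0.339 = 583 ; 1740 × 0.104 = 181 ⇒ total 764
Group 2: 1880 × 0.958 = 1801
Group 3: 1730 × 0.963 = 1666
Group 4: 1720 × 0.94 = 1617
Group 5: 1740 × 0.963 + 1890 × 0.467 = 1676 + 883 = 2559
Net migration: Group 1 + 140 → 904; Group 2 + 400 → 2201; Group 3 − 190 → 1476; Group 4 − 270 → 1347; Group 5 + 270 → 2829
→ [904, 2201, 1476, 1347, 2829]
[period 2]
Births: 1476 × 0.339 = 500 ; 1347 × 0.104 = 140 ⇒ total 640
Group 2: 904 × 0.958 = 866
Group 3: 2201 × 0.963 = 2120
Group 4: 1476 × 0.94 = 1387
Group 5: 1347 × 0.963 + 2829 × 0.467 = 1297 + 1321 = 2618
Net migration: Group 1 + 140 → 780; Group 2 + 400 → 1266; Group 3 − 190 → 1930; Group 4 − 270 → 1117; Group 5 + 270 → 2888
→ [780, 1266, 1930, 1117, 2888]
[period 3]
Births: 1930 × 0.339 = 654 ; 1117 × 0.104 = 116 ⇒ total 770
Group 2: 780 × 0.958 = 747
Group 3: 1266 × 0.963 = 1219
Group 4: 1930 × 0.94 = 1814
Group 5: 1117 × 0.963 + 2888 × 0.467 = 1076 + 1349 = 2425
Net migration: Group 1 + 140 → 910; Group 2 + 400 → 1147; Group 3 − 190 → 1029; Group 4 − 270 → 1544; Group 5 + 270 → 2695
→ [910, 1147, 1029, 1544, 2695]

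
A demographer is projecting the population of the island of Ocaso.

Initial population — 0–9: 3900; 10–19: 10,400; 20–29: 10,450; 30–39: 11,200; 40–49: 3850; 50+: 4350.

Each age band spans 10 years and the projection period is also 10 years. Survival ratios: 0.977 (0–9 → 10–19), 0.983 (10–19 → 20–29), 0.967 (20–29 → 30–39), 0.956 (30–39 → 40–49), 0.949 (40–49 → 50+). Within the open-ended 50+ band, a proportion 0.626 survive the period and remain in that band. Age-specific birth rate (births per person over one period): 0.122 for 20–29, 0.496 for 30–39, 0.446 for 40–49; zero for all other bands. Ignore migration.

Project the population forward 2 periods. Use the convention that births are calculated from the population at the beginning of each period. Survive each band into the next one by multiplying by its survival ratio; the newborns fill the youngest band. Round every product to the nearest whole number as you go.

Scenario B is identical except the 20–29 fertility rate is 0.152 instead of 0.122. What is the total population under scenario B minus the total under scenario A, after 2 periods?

(Bands numbered youngest = 1 to oldest = 6.)
— Period 1 —
Births: 10450 × 0.122 = 1275 ; 11200 × 0.496 = 5555 ; 3850 × 0.446 = 1717 — total 8547
Band 2: 3900 × 0.977 = 3810
Band 3: 10400 × 0.983 = 10223
Band 4: 10450 × 0.967 = 10105
Band 5: 11200 × 0.956 = 10707
Band 6: 3850 × 0.949 + 4350 × 0.626 = 3654 + 2723 = 6377
Giving 8547 / 3810 / 10223 / 10105 / 10707 / 6377.
— Period 2 —
Births: 10223 × 0.122 = 1247 ; 10105 × 0.496 = 5012 ; 10707 × 0.446 = 4775 — total 11034
Band 2: 8547 × 0.977 = 8350
Band 3: 3810 × 0.983 = 3745
Band 4: 10223 × 0.967 = 9886
Band 5: 10105 × 0.956 = 9660
Band 6: 10707 × 0.949 + 6377 × 0.626 = 10161 + 3992 = 14153
Giving 11034 / 8350 / 3745 / 9886 / 9660 / 14153.
Scenario A total after 2 periods: 56828
Scenario B projection —
— Period 1 —
Births: 10450 × 0.152 = 1588 ; 11200 × 0.496 = 5555 ; 3850 × 0.446 = 1717 — total 8860
Band 2: 3900 × 0.977 = 3810
Band 3: 10400 × 0.983 = 10223
Band 4: 10450 × 0.967 = 10105
Band 5: 11200 × 0.956 = 10707
Band 6: 3850 × 0.949 + 4350 × 0.626 = 3654 + 2723 = 6377
Giving 8860 / 3810 / 10223 / 10105 / 10707 / 6377.
— Period 2 —
Births: 10223 × 0.152 = 1554 ; 10105 × 0.496 = 5012 ; 10707 × 0.446 = 4775 — total 11341
Band 2: 8860 × 0.977 = 8656
Band 3: 3810 × 0.983 = 3745
Band 4: 10223 × 0.967 = 9886
Band 5: 10105 × 0.956 = 9660
Band 6: 10707 × 0.949 + 6377 × 0.626 = 10161 + 3992 = 14153
Giving 11341 / 8656 / 3745 / 9886 / 9660 / 14153.
Scenario B total after 2 periods: 57441
Difference B − A = 57441 − 56828 = 613

613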